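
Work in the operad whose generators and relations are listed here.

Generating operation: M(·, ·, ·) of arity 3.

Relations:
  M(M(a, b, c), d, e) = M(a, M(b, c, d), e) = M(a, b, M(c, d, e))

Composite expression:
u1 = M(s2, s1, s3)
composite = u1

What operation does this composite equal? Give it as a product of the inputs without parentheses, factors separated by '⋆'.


s2 ⋆ s1 ⋆ s3

Key point: M is associative — brackets drop, the s-order remains.
M(s2, s1, s3) reduces to s2 ⋆ s1 ⋆ s3


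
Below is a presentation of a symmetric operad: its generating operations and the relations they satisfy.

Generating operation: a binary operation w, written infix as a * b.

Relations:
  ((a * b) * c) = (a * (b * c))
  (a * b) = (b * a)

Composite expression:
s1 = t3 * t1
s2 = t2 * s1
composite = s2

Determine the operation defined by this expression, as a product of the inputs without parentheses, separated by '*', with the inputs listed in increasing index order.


t1 * t2 * t3

Reordering under w is free, so list the t-inputs canonically.
(t3 * t1) flattens to t3 * t1
(t2 * (t3 * t1)) flattens to t2 * t3 * t1
commutativity sorts the factors: t1 * t2 * t3


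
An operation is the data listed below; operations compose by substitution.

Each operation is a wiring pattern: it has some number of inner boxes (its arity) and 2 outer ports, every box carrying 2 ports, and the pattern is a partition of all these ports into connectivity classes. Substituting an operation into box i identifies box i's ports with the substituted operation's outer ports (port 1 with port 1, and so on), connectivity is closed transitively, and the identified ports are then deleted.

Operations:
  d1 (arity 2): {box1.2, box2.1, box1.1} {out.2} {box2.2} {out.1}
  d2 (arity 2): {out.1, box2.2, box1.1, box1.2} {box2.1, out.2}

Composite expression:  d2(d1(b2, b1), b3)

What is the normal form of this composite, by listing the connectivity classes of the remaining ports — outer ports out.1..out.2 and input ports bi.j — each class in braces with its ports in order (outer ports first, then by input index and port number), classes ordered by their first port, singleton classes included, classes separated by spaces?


{out.1, b3.2} {out.2, b3.1} {b1.1, b2.1, b2.2} {b1.2}


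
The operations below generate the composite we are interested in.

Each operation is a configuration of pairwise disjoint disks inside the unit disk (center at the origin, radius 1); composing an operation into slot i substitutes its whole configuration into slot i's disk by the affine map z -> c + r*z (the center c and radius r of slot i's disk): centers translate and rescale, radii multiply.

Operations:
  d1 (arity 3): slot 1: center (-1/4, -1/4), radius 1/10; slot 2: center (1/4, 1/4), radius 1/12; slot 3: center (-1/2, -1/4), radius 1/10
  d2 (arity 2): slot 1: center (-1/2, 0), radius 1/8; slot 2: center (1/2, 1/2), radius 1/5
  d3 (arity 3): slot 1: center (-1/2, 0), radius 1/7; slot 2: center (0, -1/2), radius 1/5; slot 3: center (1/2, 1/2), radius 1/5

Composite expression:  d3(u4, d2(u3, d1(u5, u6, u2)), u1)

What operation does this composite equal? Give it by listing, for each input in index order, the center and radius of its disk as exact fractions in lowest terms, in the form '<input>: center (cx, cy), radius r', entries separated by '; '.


u1: center (1/2, 1/2), radius 1/5; u2: center (2/25, -41/100), radius 1/250; u3: center (-1/10, -1/2), radius 1/40; u4: center (-1/2, 0), radius 1/7; u5: center (9/100, -41/100), radius 1/250; u6: center (11/100, -39/100), radius 1/300

Follow each u-input down from d3: c' goes to c + r*c', radius to r*r'.
tracing u4 down its 1-map path: center (-1/2, 0), radius 1/7
tracing u3 down its 2-map path: center (-1/10, -1/2), radius 1/40
tracing u5 down its 3-map path: center (9/100, -41/100), radius 1/250
tracing u6 down its 3-map path: center (11/100, -39/100), radius 1/300
tracing u2 down its 3-map path: center (2/25, -41/100), radius 1/250
tracing u1 down its 1-map path: center (1/2, 1/2), radius 1/5


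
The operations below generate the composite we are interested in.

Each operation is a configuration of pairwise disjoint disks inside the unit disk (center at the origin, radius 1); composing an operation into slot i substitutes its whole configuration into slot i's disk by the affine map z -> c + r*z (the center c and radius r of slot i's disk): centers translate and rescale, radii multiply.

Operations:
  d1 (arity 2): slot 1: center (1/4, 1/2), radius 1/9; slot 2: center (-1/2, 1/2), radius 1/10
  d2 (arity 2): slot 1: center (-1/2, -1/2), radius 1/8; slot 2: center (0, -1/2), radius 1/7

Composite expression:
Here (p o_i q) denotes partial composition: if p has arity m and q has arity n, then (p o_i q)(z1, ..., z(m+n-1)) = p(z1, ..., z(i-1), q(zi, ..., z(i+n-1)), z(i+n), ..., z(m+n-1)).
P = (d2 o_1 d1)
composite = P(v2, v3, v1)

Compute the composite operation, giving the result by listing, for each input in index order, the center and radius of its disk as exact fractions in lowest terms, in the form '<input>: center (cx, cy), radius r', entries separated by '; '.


Follow each v-input down from d2: c' goes to c + r*c', radius to r*r'.
tracing v2 down its 2-map path: center (-15/32, -7/16), radius 1/72
tracing v3 down its 2-map path: center (-9/16, -7/16), radius 1/80
tracing v1 down its 1-map path: center (0, -1/2), radius 1/7

v1: center (0, -1/2), radius 1/7; v2: center (-15/32, -7/16), radius 1/72; v3: center (-9/16, -7/16), radius 1/80


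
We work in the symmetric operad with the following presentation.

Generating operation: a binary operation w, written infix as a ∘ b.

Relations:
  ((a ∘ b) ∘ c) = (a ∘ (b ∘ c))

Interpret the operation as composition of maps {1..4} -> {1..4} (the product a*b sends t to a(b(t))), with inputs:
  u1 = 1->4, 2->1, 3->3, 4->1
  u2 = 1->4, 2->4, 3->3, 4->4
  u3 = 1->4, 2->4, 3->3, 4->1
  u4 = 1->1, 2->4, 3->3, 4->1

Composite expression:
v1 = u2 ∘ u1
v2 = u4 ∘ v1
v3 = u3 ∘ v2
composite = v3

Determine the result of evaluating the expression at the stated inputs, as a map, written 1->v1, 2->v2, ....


1->4, 2->4, 3->3, 4->4

(u2 ∘ u1) = 1->4, 2->4, 3->3, 4->4
(u4 ∘ (u2 ∘ u1)) = 1->1, 2->1, 3->3, 4->1
(u3 ∘ (u4 ∘ (u2 ∘ u1))) = 1->4, 2->4, 3->3, 4->4


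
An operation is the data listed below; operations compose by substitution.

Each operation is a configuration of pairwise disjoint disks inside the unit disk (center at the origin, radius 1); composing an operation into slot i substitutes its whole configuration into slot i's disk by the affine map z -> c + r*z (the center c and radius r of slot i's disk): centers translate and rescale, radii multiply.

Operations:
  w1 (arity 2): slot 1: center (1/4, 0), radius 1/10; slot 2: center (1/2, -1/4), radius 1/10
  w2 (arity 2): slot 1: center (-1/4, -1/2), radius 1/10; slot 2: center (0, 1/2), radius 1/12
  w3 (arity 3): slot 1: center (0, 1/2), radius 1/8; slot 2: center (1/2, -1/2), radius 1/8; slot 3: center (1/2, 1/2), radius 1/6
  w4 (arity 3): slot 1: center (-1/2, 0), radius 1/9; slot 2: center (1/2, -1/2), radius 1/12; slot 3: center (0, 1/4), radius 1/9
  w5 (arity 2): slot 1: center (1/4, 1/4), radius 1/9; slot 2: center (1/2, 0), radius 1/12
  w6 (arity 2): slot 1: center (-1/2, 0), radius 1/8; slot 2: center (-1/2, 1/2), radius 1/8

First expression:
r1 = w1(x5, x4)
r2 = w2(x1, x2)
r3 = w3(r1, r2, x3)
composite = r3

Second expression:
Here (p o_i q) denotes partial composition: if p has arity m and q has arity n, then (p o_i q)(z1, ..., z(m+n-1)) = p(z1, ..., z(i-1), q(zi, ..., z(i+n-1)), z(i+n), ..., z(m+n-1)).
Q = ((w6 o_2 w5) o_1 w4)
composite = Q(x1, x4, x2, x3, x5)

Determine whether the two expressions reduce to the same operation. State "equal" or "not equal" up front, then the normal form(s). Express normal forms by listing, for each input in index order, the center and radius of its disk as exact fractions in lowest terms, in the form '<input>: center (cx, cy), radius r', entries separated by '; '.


not equal — first x1: center (15/32, -9/16), radius 1/80; x2: center (1/2, -7/16), radius 1/96; x3: center (1/2, 1/2), radius 1/6; x4: center (1/16, 15/32), radius 1/80; x5: center (1/32, 1/2), radius 1/80, second x1: center (-9/16, 0), radius 1/72; x2: center (-1/2, 1/32), radius 1/72; x3: center (-15/32, 17/32), radius 1/72; x4: center (-7/16, -1/16), radius 1/96; x5: center (-7/16, 1/2), radius 1/96


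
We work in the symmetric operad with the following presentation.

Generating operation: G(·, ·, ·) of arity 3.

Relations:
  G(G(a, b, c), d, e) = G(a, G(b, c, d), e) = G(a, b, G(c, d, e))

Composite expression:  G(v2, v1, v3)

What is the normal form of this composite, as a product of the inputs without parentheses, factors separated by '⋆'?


v2 ⋆ v1 ⋆ v3

Associativity of G dissolves the nesting; only the v-input order survives.
G(v2, v1, v3) linearizes to v2 ⋆ v1 ⋆ v3


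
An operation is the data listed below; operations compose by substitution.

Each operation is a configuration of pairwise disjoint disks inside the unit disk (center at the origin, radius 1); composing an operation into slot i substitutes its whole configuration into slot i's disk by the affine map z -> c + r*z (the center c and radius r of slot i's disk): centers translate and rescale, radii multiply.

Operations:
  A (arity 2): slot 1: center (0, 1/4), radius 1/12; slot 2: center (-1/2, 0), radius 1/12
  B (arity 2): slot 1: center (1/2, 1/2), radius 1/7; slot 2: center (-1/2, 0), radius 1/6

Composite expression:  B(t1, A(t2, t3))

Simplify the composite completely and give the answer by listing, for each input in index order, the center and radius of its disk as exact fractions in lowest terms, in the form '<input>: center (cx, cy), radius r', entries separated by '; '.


t1: center (1/2, 1/2), radius 1/7; t2: center (-1/2, 1/24), radius 1/72; t3: center (-7/12, 0), radius 1/72

Each t-disk chains the slot maps above it in B; radii multiply.
for t1, the 1-step affine chain lands on center (1/2, 1/2), radius 1/7
for t2, the 2-step affine chain lands on center (-1/2, 1/24), radius 1/72
for t3, the 2-step affine chain lands on center (-7/12, 0), radius 1/72


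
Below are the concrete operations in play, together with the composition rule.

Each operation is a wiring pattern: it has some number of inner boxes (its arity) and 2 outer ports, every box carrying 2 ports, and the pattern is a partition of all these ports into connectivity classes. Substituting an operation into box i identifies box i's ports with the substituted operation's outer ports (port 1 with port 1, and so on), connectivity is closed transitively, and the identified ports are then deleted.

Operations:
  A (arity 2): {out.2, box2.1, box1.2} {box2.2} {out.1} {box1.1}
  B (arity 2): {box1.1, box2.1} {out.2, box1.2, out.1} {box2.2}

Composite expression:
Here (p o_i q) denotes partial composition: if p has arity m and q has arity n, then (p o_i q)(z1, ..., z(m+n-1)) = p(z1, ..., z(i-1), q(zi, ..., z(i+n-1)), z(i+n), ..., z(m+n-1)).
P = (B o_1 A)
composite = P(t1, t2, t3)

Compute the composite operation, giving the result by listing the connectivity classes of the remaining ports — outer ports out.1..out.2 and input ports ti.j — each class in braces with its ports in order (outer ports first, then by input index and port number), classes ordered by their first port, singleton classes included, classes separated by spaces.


{out.1, out.2, t1.2, t2.1} {t1.1} {t2.2} {t3.1} {t3.2}


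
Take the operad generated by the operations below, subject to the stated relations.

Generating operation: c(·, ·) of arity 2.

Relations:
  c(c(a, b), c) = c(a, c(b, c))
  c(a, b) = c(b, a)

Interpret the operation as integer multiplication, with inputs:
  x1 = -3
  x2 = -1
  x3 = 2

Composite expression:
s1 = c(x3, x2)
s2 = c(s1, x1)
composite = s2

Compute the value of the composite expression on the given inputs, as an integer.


c(x3, x2) = -2
c(c(x3, x2), x1) = 6

6


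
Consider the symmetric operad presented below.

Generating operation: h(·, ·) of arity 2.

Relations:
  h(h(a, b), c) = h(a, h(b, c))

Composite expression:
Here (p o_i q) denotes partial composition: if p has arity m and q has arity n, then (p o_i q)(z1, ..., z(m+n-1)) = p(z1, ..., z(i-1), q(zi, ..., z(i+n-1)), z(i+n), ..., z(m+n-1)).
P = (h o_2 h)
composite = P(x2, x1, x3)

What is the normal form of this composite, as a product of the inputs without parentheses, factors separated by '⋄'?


Associativity of h dissolves the nesting; only the x-input order survives.
h(x1, x3) flattens to x1 ⋄ x3
h(x2, h(x1, x3)) flattens to x2 ⋄ x1 ⋄ x3

x2 ⋄ x1 ⋄ x3


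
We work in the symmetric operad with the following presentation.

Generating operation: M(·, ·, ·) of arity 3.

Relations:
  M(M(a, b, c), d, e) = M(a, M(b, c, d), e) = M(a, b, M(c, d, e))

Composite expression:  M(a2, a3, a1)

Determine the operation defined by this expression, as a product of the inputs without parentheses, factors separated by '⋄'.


Every regrouping of M is equal, so read the a-inputs in written order.
M(a2, a3, a1) collapses to a2 ⋄ a3 ⋄ a1

a2 ⋄ a3 ⋄ a1


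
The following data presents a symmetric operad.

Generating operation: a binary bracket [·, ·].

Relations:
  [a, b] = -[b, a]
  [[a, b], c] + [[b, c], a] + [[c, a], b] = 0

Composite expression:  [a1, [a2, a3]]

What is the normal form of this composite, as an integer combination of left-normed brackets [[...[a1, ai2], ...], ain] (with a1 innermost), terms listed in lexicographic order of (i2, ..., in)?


[[a1, a2], a3] - [[a1, a3], a2]

Skip Jacobi rewriting: expand, keep a1-initial words, read off terms.
Composite bracket: [a1, [a2, a3]]
Under [a, b] = ab - ba we get 4 signed associative words (2^2 = 4).
Keep just the words that open with a1:
  sign of a1a2a3 is +1, so it contributes +[[a1, a2], a3]
  sign of a1a3a2 is -1, so it contributes -[[a1, a3], a2]


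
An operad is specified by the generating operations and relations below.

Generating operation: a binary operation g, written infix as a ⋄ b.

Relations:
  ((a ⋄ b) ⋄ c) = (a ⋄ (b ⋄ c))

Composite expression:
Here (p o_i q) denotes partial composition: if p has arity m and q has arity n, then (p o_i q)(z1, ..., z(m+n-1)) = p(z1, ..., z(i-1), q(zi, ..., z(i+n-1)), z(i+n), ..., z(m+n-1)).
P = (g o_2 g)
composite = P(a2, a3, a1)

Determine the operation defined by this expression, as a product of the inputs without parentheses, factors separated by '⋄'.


Key point: g is associative — brackets drop, the a-order remains.
(a3 ⋄ a1) collapses to a3 ⋄ a1
(a2 ⋄ (a3 ⋄ a1)) collapses to a2 ⋄ a3 ⋄ a1

a2 ⋄ a3 ⋄ a1


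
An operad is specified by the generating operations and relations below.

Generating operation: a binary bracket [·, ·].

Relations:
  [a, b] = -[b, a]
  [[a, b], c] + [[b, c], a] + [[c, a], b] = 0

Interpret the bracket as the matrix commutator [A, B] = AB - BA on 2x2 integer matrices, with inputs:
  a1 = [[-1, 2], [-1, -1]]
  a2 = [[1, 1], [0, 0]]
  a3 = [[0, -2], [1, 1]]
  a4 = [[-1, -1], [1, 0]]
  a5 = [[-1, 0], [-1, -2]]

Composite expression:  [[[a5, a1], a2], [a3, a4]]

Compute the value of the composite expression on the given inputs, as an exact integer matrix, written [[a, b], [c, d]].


[[1, 6], [-2, -1]]

[a5, a1] = [[2, 2], [1, -2]]
[[a5, a1], a2] = [[-1, 2], [1, 1]]
[a3, a4] = [[-1, -1], [0, 1]]
[[[a5, a1], a2], [a3, a4]] = [[1, 6], [-2, -1]]


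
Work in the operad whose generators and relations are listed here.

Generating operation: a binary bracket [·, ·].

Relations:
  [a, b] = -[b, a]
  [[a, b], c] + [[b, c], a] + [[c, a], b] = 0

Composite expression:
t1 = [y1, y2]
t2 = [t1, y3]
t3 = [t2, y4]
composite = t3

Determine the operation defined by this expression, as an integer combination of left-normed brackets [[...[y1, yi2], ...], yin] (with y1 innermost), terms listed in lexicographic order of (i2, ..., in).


Left-normed coefficients sit on the y1-initial expansion words.
Composite bracket: [[[y1, y2], y3], y4]
Under [a, b] = ab - ba we get 8 signed associative words (2^3 = 8).
Keep just the words that open with y1:
  y1y2y3y4 (sign +1) contributes +[[[y1, y2], y3], y4]

[[[y1, y2], y3], y4]


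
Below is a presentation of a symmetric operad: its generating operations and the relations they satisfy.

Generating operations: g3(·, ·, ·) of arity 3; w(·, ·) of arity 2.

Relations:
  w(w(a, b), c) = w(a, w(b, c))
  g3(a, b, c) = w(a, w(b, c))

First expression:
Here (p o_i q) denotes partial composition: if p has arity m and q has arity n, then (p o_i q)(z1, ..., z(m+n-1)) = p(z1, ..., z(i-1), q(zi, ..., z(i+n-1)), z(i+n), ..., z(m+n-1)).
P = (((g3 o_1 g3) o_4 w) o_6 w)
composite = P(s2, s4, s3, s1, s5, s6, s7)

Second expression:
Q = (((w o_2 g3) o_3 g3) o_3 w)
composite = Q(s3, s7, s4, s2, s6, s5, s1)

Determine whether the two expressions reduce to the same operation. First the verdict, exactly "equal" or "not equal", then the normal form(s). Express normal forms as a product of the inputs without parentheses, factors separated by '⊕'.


The first expression reduces to s2 ⊕ s4 ⊕ s3 ⊕ s1 ⊕ s5 ⊕ s6 ⊕ s7
The second expression reduces to s3 ⊕ s7 ⊕ s4 ⊕ s2 ⊕ s6 ⊕ s5 ⊕ s1
Distinct normal forms: not equal.

not equal — first s2 ⊕ s4 ⊕ s3 ⊕ s1 ⊕ s5 ⊕ s6 ⊕ s7, second s3 ⊕ s7 ⊕ s4 ⊕ s2 ⊕ s6 ⊕ s5 ⊕ s1


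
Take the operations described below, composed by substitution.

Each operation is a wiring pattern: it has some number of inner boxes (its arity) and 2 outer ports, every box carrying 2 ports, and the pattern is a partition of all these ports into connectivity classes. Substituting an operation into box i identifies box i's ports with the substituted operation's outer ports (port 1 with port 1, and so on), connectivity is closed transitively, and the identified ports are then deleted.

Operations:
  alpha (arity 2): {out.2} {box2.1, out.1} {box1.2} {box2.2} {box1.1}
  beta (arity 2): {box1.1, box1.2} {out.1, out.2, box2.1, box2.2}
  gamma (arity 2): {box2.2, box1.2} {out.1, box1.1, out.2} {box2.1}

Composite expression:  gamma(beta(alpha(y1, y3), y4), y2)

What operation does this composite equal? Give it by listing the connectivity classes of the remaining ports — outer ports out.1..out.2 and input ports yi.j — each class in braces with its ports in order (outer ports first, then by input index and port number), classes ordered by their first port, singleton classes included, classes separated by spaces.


{out.1, out.2, y2.2, y4.1, y4.2} {y1.1} {y1.2} {y2.1} {y3.1} {y3.2}

Substituting into gamma glues patterns; closure does the rest.
through alpha, on inputs (y1, y3): {out.1, y3.1} {out.2} {y1.1} {y1.2} {y3.2} (out.j = stage outer ports)
through beta, on inputs (y1, y3, y4): {out.1, out.2, y4.1, y4.2} {y1.1} {y1.2} {y3.1} {y3.2} (out.j = stage outer ports)
through gamma, on inputs (y1, y3, y4, y2): {out.1, out.2, y2.2, y4.1, y4.2} {y1.1} {y1.2} {y2.1} {y3.1} {y3.2} (out.j = stage outer ports)


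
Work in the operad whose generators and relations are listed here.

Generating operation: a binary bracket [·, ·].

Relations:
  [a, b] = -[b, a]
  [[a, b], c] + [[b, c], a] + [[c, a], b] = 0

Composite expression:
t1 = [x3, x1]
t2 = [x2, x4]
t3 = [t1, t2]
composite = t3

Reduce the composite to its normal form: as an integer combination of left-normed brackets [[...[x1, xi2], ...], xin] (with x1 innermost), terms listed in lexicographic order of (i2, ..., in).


-[[[x1, x3], x2], x4] + [[[x1, x3], x4], x2]

Expand each bracket as ab - ba; the x1-initial words give the coefficients.
Composite bracket: [[x3, x1], [x2, x4]]
Full expansion: 8 signed words from ab - ba (2^3 = 8).
Collect the words opening with x1:
  from x1x3x2x4, sign -1: term -[[[x1, x3], x2], x4]
  from x1x3x4x2, sign +1: term +[[[x1, x3], x4], x2]


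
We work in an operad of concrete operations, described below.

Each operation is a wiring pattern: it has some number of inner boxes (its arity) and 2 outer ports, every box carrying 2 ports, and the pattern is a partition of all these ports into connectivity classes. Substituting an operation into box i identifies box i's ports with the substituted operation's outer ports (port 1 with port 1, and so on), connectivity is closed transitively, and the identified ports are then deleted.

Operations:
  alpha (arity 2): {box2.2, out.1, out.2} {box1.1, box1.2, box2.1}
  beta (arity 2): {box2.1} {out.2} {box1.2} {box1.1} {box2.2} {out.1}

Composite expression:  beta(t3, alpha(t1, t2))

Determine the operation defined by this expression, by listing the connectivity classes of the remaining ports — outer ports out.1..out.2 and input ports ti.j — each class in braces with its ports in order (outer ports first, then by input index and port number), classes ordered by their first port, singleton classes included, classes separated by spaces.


After gluing at beta, chains via deleted ports link the t-ports.
alpha over (t1, t2) gives {out.1, out.2, t2.2} {t1.1, t1.2, t2.1}, out.j being that stage's outer ports
beta over (t3, t1, t2) gives {out.1} {out.2} {t1.1, t1.2, t2.1} {t2.2} {t3.1} {t3.2}, out.j being that stage's outer ports

{out.1} {out.2} {t1.1, t1.2, t2.1} {t2.2} {t3.1} {t3.2}


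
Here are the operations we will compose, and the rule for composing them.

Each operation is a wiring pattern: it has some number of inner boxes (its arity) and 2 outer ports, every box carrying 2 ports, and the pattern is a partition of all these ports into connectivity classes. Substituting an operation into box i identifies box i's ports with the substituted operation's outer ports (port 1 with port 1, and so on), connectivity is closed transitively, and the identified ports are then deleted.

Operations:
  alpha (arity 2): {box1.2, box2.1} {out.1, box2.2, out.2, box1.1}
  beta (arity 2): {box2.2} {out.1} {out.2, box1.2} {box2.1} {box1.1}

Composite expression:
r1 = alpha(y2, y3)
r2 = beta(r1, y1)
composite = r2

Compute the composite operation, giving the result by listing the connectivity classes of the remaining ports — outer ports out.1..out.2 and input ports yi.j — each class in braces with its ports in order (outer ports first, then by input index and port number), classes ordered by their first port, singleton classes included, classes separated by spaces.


{out.1} {out.2, y2.1, y3.2} {y1.1} {y1.2} {y2.2, y3.1}

Reachability decides: close wires over beta-identified ports.
after alpha, the pattern on (y2, y3) reads {out.1, out.2, y2.1, y3.2} {y2.2, y3.1} (out.j = its outer ports)
after beta, the pattern on (y2, y3, y1) reads {out.1} {out.2, y2.1, y3.2} {y1.1} {y1.2} {y2.2, y3.1} (out.j = its outer ports)


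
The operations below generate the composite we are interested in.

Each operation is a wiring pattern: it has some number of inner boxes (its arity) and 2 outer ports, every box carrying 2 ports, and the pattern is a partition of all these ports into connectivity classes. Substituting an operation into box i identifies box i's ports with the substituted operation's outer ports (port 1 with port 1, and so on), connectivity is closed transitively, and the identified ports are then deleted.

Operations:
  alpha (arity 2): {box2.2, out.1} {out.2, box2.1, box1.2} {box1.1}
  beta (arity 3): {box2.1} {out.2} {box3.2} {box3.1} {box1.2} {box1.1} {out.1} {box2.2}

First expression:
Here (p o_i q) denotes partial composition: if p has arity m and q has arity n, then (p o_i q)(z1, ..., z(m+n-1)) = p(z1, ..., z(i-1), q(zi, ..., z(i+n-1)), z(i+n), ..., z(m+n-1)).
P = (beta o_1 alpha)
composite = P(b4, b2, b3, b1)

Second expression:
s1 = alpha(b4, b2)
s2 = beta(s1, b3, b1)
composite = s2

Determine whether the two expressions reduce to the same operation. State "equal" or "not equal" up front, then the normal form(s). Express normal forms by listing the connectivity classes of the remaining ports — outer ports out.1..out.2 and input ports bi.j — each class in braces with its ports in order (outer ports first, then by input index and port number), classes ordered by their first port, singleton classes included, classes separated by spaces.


equal; both compose to {out.1} {out.2} {b1.1} {b1.2} {b2.1, b4.2} {b2.2} {b3.1} {b3.2} {b4.1}

In normal form, the first expression is {out.1} {out.2} {b1.1} {b1.2} {b2.1, b4.2} {b2.2} {b3.1} {b3.2} {b4.1}
In normal form, the second expression is {out.1} {out.2} {b1.1} {b1.2} {b2.1, b4.2} {b2.2} {b3.1} {b3.2} {b4.1}
The normal forms match — equal.


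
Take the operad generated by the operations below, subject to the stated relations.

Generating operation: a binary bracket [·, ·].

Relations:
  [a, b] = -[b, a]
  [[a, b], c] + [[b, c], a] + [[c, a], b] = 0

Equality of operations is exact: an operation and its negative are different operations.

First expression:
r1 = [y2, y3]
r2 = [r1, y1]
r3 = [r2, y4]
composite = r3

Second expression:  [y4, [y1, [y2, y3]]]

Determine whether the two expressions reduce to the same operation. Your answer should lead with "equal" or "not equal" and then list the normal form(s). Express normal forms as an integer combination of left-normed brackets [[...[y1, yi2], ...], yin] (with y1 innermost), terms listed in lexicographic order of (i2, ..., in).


Normal form of the first expression: -[[[y1, y2], y3], y4] + [[[y1, y3], y2], y4]
Normal form of the second expression: -[[[y1, y2], y3], y4] + [[[y1, y3], y2], y4]
One common form — equal.

equal; both compose to -[[[y1, y2], y3], y4] + [[[y1, y3], y2], y4]


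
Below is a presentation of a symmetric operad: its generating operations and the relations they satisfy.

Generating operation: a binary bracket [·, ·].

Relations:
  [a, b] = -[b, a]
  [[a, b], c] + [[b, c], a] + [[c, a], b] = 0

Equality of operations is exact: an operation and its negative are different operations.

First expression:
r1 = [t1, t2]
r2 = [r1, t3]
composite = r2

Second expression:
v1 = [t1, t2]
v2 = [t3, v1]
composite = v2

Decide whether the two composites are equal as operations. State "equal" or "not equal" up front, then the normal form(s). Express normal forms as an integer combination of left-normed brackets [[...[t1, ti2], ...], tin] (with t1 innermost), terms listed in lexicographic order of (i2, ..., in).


not equal: they reduce to [[t1, t2], t3] and -[[t1, t2], t3]

Normal form of the first expression: [[t1, t2], t3]
Normal form of the second expression: -[[t1, t2], t3]
Different reductions; not equal.


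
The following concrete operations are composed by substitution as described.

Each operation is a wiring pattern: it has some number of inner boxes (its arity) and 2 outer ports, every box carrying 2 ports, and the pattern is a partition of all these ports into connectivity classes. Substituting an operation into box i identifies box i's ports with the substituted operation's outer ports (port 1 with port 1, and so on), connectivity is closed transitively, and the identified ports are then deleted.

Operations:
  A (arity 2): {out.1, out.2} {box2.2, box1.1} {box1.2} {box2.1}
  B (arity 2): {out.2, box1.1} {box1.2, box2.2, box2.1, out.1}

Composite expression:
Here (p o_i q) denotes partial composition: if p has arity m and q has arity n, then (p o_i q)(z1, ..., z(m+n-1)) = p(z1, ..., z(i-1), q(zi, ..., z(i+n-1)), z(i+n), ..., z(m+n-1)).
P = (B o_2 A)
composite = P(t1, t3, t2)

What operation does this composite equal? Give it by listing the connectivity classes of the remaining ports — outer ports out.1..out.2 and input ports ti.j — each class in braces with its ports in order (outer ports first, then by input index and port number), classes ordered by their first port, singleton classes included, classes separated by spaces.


{out.1, t1.2} {out.2, t1.1} {t2.1} {t2.2, t3.1} {t3.2}

Connectivity passes through glued B-boundaries; trace each wire chain.
A over (t3, t2) gives {out.1, out.2} {t2.1} {t2.2, t3.1} {t3.2}, out.j being that stage's outer ports
B over (t1, t3, t2) gives {out.1, t1.2} {out.2, t1.1} {t2.1} {t2.2, t3.1} {t3.2}, out.j being that stage's outer ports


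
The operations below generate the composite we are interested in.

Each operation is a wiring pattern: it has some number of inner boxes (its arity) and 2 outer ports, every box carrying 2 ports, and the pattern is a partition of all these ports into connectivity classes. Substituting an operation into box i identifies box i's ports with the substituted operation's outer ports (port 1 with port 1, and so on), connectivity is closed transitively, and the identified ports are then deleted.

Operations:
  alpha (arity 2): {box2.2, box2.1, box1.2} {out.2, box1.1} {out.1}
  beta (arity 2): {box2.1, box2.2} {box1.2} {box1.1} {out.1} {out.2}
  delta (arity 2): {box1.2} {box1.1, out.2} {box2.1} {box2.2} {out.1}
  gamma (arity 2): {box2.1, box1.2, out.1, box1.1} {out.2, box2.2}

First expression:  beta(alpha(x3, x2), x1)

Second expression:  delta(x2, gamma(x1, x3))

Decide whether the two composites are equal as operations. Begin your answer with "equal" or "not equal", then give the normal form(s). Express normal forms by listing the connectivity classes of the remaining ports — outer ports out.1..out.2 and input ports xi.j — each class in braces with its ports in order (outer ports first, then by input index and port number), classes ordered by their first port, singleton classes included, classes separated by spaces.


The first expression reduces to {out.1} {out.2} {x1.1, x1.2} {x2.1, x2.2, x3.2} {x3.1}
The second expression reduces to {out.1} {out.2, x2.1} {x1.1, x1.2, x3.1} {x2.2} {x3.2}
The normal forms differ: not equal.

not equal: they reduce to {out.1} {out.2} {x1.1, x1.2} {x2.1, x2.2, x3.2} {x3.1} and {out.1} {out.2, x2.1} {x1.1, x1.2, x3.1} {x2.2} {x3.2}


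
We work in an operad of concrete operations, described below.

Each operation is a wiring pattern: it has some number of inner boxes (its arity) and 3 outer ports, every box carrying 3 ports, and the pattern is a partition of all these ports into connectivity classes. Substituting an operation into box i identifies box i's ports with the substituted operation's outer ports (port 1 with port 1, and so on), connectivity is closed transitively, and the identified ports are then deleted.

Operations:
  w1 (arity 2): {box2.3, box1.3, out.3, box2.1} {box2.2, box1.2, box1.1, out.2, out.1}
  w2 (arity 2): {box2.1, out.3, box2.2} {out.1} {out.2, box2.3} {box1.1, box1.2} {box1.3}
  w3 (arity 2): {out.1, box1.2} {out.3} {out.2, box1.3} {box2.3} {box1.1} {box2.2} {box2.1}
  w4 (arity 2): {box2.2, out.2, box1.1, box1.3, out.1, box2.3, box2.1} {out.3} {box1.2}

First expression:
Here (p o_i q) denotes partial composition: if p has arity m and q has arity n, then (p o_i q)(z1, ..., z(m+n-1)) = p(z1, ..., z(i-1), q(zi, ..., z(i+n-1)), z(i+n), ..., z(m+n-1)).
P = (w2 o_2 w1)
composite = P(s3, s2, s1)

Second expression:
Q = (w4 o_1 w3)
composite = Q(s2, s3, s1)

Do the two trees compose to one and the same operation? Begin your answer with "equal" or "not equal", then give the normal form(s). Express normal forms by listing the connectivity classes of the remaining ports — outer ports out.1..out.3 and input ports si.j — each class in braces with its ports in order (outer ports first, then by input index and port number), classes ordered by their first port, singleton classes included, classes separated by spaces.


not equal: they reduce to {out.1} {out.2, s1.1, s1.3, s2.3} {out.3, s1.2, s2.1, s2.2} {s3.1, s3.2} {s3.3} and {out.1, out.2, s1.1, s1.2, s1.3, s2.2} {out.3} {s2.1} {s2.3} {s3.1} {s3.2} {s3.3}

Normal form of the first expression: {out.1} {out.2, s1.1, s1.3, s2.3} {out.3, s1.2, s2.1, s2.2} {s3.1, s3.2} {s3.3}
Normal form of the second expression: {out.1, out.2, s1.1, s1.2, s1.3, s2.2} {out.3} {s2.1} {s2.3} {s3.1} {s3.2} {s3.3}
Distinct normal forms: not equal.


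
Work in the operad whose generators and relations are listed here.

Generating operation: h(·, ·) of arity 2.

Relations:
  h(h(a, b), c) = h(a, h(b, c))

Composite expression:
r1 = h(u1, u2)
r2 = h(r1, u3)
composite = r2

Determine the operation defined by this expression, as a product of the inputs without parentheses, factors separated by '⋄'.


u1 ⋄ u2 ⋄ u3

Key point: h is associative — brackets drop, the u-order remains.
h(u1, u2) collapses to u1 ⋄ u2
h(h(u1, u2), u3) collapses to u1 ⋄ u2 ⋄ u3


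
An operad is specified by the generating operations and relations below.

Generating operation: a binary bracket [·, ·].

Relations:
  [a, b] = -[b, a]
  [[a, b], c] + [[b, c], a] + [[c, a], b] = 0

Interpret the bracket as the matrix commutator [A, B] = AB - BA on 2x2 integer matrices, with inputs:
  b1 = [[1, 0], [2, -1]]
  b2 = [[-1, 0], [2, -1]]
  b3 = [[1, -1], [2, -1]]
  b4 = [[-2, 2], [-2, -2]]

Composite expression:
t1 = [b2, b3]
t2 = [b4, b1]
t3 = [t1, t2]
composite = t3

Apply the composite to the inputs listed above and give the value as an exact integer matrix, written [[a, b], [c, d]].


[[16, -16], [48, -16]]

[b2, b3] = [[2, 0], [4, -2]]
[b4, b1] = [[4, -4], [-4, -4]]
[[b2, b3], [b4, b1]] = [[16, -16], [48, -16]]


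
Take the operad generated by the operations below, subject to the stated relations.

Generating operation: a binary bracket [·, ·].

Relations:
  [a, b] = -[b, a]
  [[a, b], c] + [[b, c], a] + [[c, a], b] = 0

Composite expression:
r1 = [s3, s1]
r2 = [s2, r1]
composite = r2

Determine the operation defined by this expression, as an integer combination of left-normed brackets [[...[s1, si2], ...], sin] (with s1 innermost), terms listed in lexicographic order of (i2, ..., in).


[[s1, s3], s2]

In the tensor algebra, words opening s1 carry the s1-anchored form.
Composite bracket: [s2, [s3, s1]]
Applying ab - ba throughout gives 4 signed words (2^2 = 4).
The s1-initial words carry the normal form:
  s1s3s2 appears with sign +1, giving the term +[[s1, s3], s2]


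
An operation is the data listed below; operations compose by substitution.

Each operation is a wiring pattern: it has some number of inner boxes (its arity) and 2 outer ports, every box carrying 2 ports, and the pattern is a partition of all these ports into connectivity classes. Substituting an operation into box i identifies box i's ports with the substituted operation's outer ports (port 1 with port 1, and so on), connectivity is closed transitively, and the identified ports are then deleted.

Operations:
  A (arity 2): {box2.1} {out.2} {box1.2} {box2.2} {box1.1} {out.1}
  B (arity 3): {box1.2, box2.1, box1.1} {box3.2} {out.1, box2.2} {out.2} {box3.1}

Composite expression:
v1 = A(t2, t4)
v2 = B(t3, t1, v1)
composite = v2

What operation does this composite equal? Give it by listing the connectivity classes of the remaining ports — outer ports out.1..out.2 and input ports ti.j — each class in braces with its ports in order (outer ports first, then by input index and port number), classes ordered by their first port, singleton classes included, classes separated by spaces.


{out.1, t1.2} {out.2} {t1.1, t3.1, t3.2} {t2.1} {t2.2} {t4.1} {t4.2}


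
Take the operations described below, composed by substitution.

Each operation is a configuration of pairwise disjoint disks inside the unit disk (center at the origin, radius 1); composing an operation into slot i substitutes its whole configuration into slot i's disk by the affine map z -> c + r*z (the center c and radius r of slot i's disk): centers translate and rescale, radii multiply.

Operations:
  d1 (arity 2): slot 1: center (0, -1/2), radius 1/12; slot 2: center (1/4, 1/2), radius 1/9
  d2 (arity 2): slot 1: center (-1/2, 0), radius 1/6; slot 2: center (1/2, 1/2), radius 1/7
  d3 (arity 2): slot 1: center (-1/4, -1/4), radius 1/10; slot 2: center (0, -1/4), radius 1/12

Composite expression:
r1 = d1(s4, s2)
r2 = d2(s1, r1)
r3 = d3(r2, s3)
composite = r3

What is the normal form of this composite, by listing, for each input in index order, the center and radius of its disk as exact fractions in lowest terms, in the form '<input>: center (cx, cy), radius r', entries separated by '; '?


Below d3, radii multiply path by path; the s-disk centers shift.
input s1: composing its 2 substitution steps yields center (-3/10, -1/4), radius 1/60
input s4: composing its 3 substitution steps yields center (-1/5, -29/140), radius 1/840
input s2: composing its 3 substitution steps yields center (-11/56, -27/140), radius 1/630
input s3: composing its 1 substitution step yields center (0, -1/4), radius 1/12

s1: center (-3/10, -1/4), radius 1/60; s2: center (-11/56, -27/140), radius 1/630; s3: center (0, -1/4), radius 1/12; s4: center (-1/5, -29/140), radius 1/840


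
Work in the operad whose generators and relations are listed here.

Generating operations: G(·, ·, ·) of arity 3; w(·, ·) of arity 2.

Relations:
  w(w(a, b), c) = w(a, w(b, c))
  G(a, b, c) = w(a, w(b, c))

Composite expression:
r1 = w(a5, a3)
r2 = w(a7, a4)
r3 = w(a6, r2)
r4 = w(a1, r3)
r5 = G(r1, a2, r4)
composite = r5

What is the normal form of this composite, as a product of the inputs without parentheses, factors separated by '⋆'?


a5 ⋆ a3 ⋆ a2 ⋆ a1 ⋆ a6 ⋆ a7 ⋆ a4

The G-tree's shape is irrelevant; the a-reading-order decides.
w(a5, a3) unparenthesizes to a5 ⋆ a3
w(a7, a4) unparenthesizes to a7 ⋆ a4
w(a6, w(a7, a4)) unparenthesizes to a6 ⋆ a7 ⋆ a4
w(a1, w(a6, w(a7, a4))) unparenthesizes to a1 ⋆ a6 ⋆ a7 ⋆ a4
G(w(a5, a3), a2, w(a1, w(a6, w(a7, a4)))) unparenthesizes to a5 ⋆ a3 ⋆ a2 ⋆ a1 ⋆ a6 ⋆ a7 ⋆ a4


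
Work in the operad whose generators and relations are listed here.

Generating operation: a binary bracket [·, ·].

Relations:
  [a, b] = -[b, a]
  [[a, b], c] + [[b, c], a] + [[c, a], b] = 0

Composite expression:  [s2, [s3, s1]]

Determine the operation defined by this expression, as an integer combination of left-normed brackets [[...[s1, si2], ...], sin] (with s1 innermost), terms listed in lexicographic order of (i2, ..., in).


[[s1, s3], s2]

In the tensor algebra, words opening s1 carry the s1-anchored form.
Composite bracket: [s2, [s3, s1]]
Each bracket splits as ab - ba, giving 4 signed words (2^2 = 4).
Words beginning with s1 determine it all:
  the word s1s3s2 carries sign +1 and contributes +[[s1, s3], s2]


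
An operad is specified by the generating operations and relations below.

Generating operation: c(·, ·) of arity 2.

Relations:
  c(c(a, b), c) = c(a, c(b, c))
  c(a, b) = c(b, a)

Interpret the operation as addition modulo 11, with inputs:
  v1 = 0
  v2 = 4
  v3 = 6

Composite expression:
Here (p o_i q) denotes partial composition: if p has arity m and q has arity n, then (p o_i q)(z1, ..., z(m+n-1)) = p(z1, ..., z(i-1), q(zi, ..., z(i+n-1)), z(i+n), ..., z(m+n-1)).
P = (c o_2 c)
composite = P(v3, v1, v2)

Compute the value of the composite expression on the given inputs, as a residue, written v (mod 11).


c(v1, v2) = 4
c(v3, c(v1, v2)) = 10

10 (mod 11)


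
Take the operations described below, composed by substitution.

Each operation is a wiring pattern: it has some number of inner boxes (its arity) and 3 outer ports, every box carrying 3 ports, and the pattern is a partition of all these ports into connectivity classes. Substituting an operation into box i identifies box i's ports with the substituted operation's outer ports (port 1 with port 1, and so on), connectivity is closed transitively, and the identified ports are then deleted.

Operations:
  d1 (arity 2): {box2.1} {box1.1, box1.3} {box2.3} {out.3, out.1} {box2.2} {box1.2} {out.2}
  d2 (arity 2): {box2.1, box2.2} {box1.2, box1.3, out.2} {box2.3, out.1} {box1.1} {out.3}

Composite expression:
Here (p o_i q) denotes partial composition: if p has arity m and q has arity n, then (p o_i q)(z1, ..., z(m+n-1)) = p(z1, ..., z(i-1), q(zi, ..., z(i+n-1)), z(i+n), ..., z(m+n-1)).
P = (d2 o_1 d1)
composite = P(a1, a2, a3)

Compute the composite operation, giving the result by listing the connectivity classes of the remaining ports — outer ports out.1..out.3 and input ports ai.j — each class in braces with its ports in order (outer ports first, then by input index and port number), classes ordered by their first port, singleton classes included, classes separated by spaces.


{out.1, a3.3} {out.2} {out.3} {a1.1, a1.3} {a1.2} {a2.1} {a2.2} {a2.3} {a3.1, a3.2}

After gluing at d2, chains via deleted ports link the a-ports.
stage d1: inputs (a1, a2), connectivity {out.1, out.3} {out.2} {a1.1, a1.3} {a1.2} {a2.1} {a2.2} {a2.3}, out.j its boundary
stage d2: inputs (a1, a2, a3), connectivity {out.1, a3.3} {out.2} {out.3} {a1.1, a1.3} {a1.2} {a2.1} {a2.2} {a2.3} {a3.1, a3.2}, out.j its boundary
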